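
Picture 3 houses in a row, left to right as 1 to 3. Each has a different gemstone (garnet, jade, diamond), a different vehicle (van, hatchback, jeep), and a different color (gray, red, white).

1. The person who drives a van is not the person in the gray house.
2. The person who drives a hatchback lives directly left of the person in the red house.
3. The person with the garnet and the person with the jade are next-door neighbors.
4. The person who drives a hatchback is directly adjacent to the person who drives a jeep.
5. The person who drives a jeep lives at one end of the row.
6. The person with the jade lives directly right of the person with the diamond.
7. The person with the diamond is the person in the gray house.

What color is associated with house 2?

The person who drives a hatchback is in house 2 (clue 4).
By clue 2, the person in the red house is in house 3.
The person with the diamond is narrowed to house 1 or 2; consider each.
Placing it in house 2 leads to a contradiction, so it's in house 1.
From clue 6, the person with the jade must be in house 2.
From clue 7, the person in the gray house must be in house 1.
So house 3 gets garnet for gemstone.
So house 2 gets white for color.
Clue 1: the person who drives a van is in house 3.
So house 1 gets jeep for vehicle.
So: house 1 = diamond/jeep/gray, house 2 = jade/hatchback/white, house 3 = garnet/van/red.

white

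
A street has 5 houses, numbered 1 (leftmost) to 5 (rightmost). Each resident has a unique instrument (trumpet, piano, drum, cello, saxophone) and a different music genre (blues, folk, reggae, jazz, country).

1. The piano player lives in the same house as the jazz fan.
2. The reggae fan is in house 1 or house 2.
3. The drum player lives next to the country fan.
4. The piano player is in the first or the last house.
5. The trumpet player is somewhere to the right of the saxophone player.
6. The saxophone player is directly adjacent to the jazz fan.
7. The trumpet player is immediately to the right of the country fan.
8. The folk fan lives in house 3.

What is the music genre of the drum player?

folk

Clue 8 places the folk fan in house 3.
The piano player is narrowed to house 1 or 5; consider each.
Placing it in house 5 leads to a contradiction, so it's in house 1.
From clue 1, the jazz fan must be in house 1.
Clue 6: the saxophone player is in house 2.
House 4's instrument must be cello (nothing else left).
House 5 music genre: only blues fits.
House 2 music genre: only reggae fits.
House 4 music genre: only country fits.
From clue 7, the trumpet player must be in house 5.
That leaves drum as the instrument for house 3.
So: house 1 = piano/jazz, house 2 = saxophone/reggae, house 3 = drum/folk, house 4 = cello/country, house 5 = trumpet/blues.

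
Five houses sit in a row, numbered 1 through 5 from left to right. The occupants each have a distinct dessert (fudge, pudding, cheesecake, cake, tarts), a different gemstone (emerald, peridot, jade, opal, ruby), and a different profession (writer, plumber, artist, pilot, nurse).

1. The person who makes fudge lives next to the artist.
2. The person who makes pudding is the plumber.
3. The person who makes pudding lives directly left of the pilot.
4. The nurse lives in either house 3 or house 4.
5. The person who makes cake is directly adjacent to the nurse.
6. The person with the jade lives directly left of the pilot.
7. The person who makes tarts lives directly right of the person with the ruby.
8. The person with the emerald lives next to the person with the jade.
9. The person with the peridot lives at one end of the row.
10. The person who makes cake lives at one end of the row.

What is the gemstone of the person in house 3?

From clue 10, the person who makes cake must be in house 5.
By clue 5, the nurse is in house 4.
The only gemstone still possible for house 4 is opal.
House 5's gemstone must be peridot (nothing else left).
The person who makes pudding is narrowed to house 1 or 2; consider each.
Placing it in house 2 leads to a contradiction, so it's in house 1.
Clue 2: the plumber is in house 1.
From clue 3, the pilot must be in house 2.
Clue 6 places the person with the jade in house 1.
Clue 8 places the person with the emerald in house 2.
The only gemstone still possible for house 3 is ruby.
By clue 7, the person who makes tarts is in house 4.
That leaves cheesecake as the dessert for house 3.
Clue 1 places the artist in house 3.
House 2 dessert: only fudge fits.
House 5 profession: only writer fits.
So: house 1 = pudding/jade/plumber, house 2 = fudge/emerald/pilot, house 3 = cheesecake/ruby/artist, house 4 = tarts/opal/nurse, house 5 = cake/peridot/writer.

ruby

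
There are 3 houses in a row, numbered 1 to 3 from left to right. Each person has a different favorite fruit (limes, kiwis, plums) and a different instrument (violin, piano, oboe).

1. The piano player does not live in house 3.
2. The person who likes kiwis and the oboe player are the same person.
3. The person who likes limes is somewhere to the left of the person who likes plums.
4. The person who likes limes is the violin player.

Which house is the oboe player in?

House 3 instrument: only oboe fits.
Clue 2: the person who likes kiwis is in house 3.
That leaves limes as the favorite fruit for house 1.
So house 2 gets plums for favorite fruit.
By clue 4, the violin player is in house 1.
House 2 instrument: only piano fits.
So: house 1 = limes/violin, house 2 = plums/piano, house 3 = kiwis/oboe.

3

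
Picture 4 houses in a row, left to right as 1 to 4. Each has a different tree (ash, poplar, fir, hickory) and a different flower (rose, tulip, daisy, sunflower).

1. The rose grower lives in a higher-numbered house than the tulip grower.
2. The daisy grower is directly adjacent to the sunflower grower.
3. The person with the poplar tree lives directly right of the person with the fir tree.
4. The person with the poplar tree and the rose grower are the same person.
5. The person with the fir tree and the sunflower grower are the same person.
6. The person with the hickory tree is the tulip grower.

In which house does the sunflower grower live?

3

The person with the fir tree is narrowed to house 1 or 2 or 3; consider each.
Placing it in house 1 and house 2 leads to a contradiction, so it's in house 3.
The person with the poplar tree is in house 4 (clue 3).
From clue 4, the rose grower must be in house 4.
Clue 5 places the sunflower grower in house 3.
From clue 2, the daisy grower must be in house 2.
That leaves tulip as the flower for house 1.
The person with the hickory tree is in house 1 (clue 6).
The only tree still possible for house 2 is ash.
So: house 1 = hickory/tulip, house 2 = ash/daisy, house 3 = fir/sunflower, house 4 = poplar/rose.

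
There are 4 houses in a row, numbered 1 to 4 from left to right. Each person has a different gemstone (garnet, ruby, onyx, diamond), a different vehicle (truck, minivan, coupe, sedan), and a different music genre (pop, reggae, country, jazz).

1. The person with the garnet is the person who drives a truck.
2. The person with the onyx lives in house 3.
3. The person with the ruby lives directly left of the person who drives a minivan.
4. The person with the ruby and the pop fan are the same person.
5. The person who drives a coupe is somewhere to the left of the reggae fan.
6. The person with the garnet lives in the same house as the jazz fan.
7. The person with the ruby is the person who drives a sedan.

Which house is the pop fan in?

2

By clue 2, the person with the onyx is in house 3.
That leaves truck as the vehicle for house 4.
Clue 1 places the person with the garnet in house 4.
Clue 6 places the jazz fan in house 4.
House 3's vehicle must be minivan (nothing else left).
Clue 3: the person with the ruby is in house 2.
Clue 4 places the pop fan in house 2.
Clue 7 places the person who drives a sedan in house 2.
House 1 gemstone: only diamond fits.
House 1 vehicle: only coupe fits.
House 1 music genre: only country fits.
House 3 music genre: only reggae fits.
So: house 1 = diamond/coupe/country, house 2 = ruby/sedan/pop, house 3 = onyx/minivan/reggae, house 4 = garnet/truck/jazz.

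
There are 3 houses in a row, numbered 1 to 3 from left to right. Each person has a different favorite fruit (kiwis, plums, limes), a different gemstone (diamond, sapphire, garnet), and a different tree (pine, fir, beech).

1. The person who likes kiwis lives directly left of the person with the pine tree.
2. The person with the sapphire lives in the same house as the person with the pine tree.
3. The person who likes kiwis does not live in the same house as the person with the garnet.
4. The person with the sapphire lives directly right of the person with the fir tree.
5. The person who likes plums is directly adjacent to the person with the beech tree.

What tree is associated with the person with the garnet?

The person who likes kiwis is narrowed to house 1 or 2; consider each.
Placing it in house 2 leads to a contradiction, so it's in house 1.
Clue 1: the person with the pine tree is in house 2.
By clue 2, the person with the sapphire is in house 2.
Clue 4 places the person with the fir tree in house 1.
The only gemstone still possible for house 1 is diamond.
The only gemstone still possible for house 3 is garnet.
House 3's tree must be beech (nothing else left).
The person who likes plums is in house 2 (clue 5).
So house 3 gets limes for favorite fruit.
So: house 1 = kiwis/diamond/fir, house 2 = plums/sapphire/pine, house 3 = limes/garnet/beech.

beech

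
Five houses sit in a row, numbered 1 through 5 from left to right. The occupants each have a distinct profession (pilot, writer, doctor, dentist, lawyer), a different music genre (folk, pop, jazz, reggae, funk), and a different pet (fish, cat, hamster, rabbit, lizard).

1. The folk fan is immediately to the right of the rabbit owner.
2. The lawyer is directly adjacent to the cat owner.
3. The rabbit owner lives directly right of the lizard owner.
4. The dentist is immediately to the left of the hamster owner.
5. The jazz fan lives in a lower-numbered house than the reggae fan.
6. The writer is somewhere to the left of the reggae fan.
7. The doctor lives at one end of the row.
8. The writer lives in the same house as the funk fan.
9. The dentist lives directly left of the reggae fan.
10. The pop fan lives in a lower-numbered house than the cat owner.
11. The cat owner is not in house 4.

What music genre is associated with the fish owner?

The doctor is narrowed to house 1 or 5; consider each.
Placing it in house 1 leads to a contradiction, so it's in house 5.
The folk fan is narrowed to house 3 or 4 or 5; consider each.
Placing it in house 4 and house 5 leads to a contradiction, so it's in house 3.
The rabbit owner is in house 2 (clue 1).
By clue 3, the lizard owner is in house 1.
That leaves reggae as the music genre for house 5.
Clue 9 places the dentist in house 4.
The only profession still possible for house 2 is lawyer.
The only profession still possible for house 3 is pilot.
By clue 2, the cat owner is in house 3.
The hamster owner is in house 5 (clue 4).
From clue 8, the funk fan must be in house 1.
The only profession still possible for house 1 is writer.
So house 4 gets jazz for music genre.
The only pet still possible for house 4 is fish.
So house 2 gets pop for music genre.
So: house 1 = writer/funk/lizard, house 2 = lawyer/pop/rabbit, house 3 = pilot/folk/cat, house 4 = dentist/jazz/fish, house 5 = doctor/reggae/hamster.

jazz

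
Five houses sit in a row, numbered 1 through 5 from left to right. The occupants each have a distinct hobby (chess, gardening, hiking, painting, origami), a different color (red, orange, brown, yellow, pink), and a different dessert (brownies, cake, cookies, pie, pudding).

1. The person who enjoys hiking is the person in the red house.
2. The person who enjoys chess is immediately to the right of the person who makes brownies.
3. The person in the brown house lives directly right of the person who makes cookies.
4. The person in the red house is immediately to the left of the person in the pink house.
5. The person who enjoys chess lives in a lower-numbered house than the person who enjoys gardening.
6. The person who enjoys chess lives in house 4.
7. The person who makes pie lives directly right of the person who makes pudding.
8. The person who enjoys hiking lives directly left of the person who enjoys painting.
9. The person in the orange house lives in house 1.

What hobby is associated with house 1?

origami

From clue 6, the person who enjoys chess must be in house 4.
The person in the orange house is in house 1 (clue 9).
From clue 2, the person who makes brownies must be in house 3.
By clue 5, the person who enjoys gardening is in house 5.
Clue 8: the person who enjoys hiking is in house 2.
The person who enjoys painting is in house 3 (clue 8).
The only hobby still possible for house 1 is origami.
Clue 1 places the person in the red house in house 2.
The person in the pink house is in house 3 (clue 4).
House 4's color must be yellow (nothing else left).
The only color still possible for house 5 is brown.
The person who makes cookies is in house 4 (clue 3).
That leaves pudding as the dessert for house 1.
The person who makes pie is in house 2 (clue 7).
House 5's dessert must be cake (nothing else left).
So: house 1 = origami/orange/pudding, house 2 = hiking/red/pie, house 3 = painting/pink/brownies, house 4 = chess/yellow/cookies, house 5 = gardening/brown/cake.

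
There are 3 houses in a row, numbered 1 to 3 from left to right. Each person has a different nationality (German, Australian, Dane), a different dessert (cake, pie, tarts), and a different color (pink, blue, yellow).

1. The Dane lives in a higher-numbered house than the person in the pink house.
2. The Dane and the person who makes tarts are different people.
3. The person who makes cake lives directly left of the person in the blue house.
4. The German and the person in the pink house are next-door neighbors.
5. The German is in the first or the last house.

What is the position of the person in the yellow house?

1

The person in the pink house is in house 2 (clue 4).
That leaves yellow as the color for house 1.
House 3 color: only blue fits.
Clue 1 places the Dane in house 3.
Clue 3 places the person who makes cake in house 2.
That leaves Australian as the nationality for house 2.
That leaves tarts as the dessert for house 1.
So house 3 gets pie for dessert.
House 1 nationality: only German fits.
So: house 1 = German/tarts/yellow, house 2 = Australian/cake/pink, house 3 = Dane/pie/blue.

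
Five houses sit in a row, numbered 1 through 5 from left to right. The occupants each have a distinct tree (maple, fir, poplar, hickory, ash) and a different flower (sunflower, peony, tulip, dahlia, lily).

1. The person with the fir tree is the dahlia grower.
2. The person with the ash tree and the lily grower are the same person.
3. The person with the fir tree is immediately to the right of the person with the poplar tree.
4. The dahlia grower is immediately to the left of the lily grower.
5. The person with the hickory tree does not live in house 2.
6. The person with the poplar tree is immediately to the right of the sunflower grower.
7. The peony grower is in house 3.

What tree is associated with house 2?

maple

From clue 7, the peony grower must be in house 3.
Clue 3: the person with the fir tree is in house 4.
Clue 3: the person with the poplar tree is in house 3.
Clue 4: the dahlia grower is in house 4.
The lily grower is in house 5 (clue 4).
Clue 6 places the sunflower grower in house 2.
That leaves tulip as the flower for house 1.
Clue 2 places the person with the ash tree in house 5.
House 2 tree: only maple fits.
So house 1 gets hickory for tree.
So: house 1 = hickory/tulip, house 2 = maple/sunflower, house 3 = poplar/peony, house 4 = fir/dahlia, house 5 = ash/lily.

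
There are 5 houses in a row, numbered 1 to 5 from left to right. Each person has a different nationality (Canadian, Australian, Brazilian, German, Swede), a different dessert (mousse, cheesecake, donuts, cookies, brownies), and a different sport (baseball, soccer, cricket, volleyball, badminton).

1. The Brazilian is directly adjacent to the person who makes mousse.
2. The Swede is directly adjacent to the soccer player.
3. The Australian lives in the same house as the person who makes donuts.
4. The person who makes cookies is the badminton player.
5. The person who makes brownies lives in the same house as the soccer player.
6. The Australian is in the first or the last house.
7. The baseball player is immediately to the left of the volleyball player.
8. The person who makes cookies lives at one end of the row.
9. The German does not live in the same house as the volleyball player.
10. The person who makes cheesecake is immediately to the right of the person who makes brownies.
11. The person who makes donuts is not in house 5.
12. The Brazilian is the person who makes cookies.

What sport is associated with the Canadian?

The Australian is in house 1 (clue 3).
Clue 3: the person who makes donuts is in house 1.
So house 5 gets Brazilian for nationality.
House 5's dessert must be cookies (nothing else left).
Clue 1 places the person who makes mousse in house 4.
Clue 4 places the badminton player in house 5.
The only dessert still possible for house 2 is brownies.
So house 3 gets cheesecake for dessert.
Clue 5: the soccer player is in house 2.
From clue 2, the Swede must be in house 3.
Clue 7: the baseball player is in house 3.
The volleyball player is in house 4 (clue 7).
So house 4 gets Canadian for nationality.
The only sport still possible for house 1 is cricket.
House 2 nationality: only German fits.
So: house 1 = Australian/donuts/cricket, house 2 = German/brownies/soccer, house 3 = Swede/cheesecake/baseball, house 4 = Canadian/mousse/volleyball, house 5 = Brazilian/cookies/badminton.

volleyball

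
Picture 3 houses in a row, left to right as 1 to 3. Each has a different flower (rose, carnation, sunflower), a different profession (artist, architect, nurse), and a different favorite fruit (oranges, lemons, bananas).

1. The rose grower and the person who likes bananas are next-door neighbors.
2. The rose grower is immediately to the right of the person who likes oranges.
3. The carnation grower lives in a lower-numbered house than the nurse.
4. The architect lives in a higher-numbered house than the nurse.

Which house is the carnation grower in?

The architect is in house 3 (clue 4).
From clue 4, the nurse must be in house 2.
House 1 profession: only artist fits.
Clue 3: the carnation grower is in house 1.
The rose grower is narrowed to house 2 or 3; consider each.
Placing it in house 3 leads to a contradiction, so it's in house 2.
The person who likes oranges is in house 1 (clue 2).
House 3 flower: only sunflower fits.
House 2 favorite fruit: only lemons fits.
House 3 favorite fruit: only bananas fits.
So: house 1 = carnation/artist/oranges, house 2 = rose/nurse/lemons, house 3 = sunflower/architect/bananas.

1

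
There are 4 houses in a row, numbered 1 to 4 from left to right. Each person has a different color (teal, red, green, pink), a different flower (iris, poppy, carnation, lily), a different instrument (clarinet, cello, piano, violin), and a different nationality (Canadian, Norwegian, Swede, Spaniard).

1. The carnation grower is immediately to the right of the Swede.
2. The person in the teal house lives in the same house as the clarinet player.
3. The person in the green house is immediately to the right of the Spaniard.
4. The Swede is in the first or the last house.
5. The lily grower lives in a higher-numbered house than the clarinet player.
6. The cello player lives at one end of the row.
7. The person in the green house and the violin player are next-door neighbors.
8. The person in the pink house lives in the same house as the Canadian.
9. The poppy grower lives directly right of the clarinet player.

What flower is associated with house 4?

lily

The Swede is in house 1 (clue 4).
So house 1 gets iris for flower.
Clue 1: the carnation grower is in house 2.
So house 1 gets red for color.
The person in the green house is narrowed to house 3 or 4; consider each.
Placing it in house 4 leads to a contradiction, so it's in house 3.
Clue 3: the Spaniard is in house 2.
House 4 color: only pink fits.
Clue 2: the clarinet player is in house 2.
The Canadian is in house 4 (clue 8).
By clue 9, the poppy grower is in house 3.
House 2 color: only teal fits.
The only flower still possible for house 4 is lily.
So house 3 gets piano for instrument.
House 4 instrument: only violin fits.
The only nationality still possible for house 3 is Norwegian.
That leaves cello as the instrument for house 1.
So: house 1 = red/iris/cello/Swede, house 2 = teal/carnation/clarinet/Spaniard, house 3 = green/poppy/piano/Norwegian, house 4 = pink/lily/violin/Canadian.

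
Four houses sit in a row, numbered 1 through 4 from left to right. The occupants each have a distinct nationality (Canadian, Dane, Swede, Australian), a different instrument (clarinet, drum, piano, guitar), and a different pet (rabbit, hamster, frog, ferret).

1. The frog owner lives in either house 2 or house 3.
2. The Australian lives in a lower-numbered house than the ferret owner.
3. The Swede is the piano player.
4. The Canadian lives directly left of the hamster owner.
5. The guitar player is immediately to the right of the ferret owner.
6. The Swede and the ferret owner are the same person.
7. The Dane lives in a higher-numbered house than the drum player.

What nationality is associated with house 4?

Dane

The only nationality still possible for house 4 is Dane.
That leaves rabbit as the pet for house 1.
So house 4 gets hamster for pet.
By clue 4, the Canadian is in house 3.
House 1 nationality: only Australian fits.
That leaves Swede as the nationality for house 2.
Clue 3 places the piano player in house 2.
By clue 6, the ferret owner is in house 2.
So house 3 gets frog for pet.
Clue 5: the guitar player is in house 3.
That leaves clarinet as the instrument for house 4.
That leaves drum as the instrument for house 1.
So: house 1 = Australian/drum/rabbit, house 2 = Swede/piano/ferret, house 3 = Canadian/guitar/frog, house 4 = Dane/clarinet/hamster.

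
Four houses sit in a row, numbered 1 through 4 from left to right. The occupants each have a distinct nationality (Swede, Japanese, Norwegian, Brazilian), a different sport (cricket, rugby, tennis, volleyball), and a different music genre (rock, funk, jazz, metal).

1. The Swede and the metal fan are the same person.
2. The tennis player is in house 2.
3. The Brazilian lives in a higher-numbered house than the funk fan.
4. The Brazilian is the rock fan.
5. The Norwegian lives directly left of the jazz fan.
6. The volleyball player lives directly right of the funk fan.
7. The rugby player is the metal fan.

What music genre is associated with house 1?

metal

From clue 2, the tennis player must be in house 2.
House 1 music genre: only metal fits.
Clue 1: the Swede is in house 1.
By clue 7, the rugby player is in house 1.
House 2 music genre: only funk fits.
Clue 6 places the volleyball player in house 3.
So house 4 gets cricket for sport.
The Brazilian is narrowed to house 3 or 4; consider each.
Placing it in house 3 leads to a contradiction, so it's in house 4.
Clue 4 places the rock fan in house 4.
The only music genre still possible for house 3 is jazz.
The Norwegian is in house 2 (clue 5).
So house 3 gets Japanese for nationality.
So: house 1 = Swede/rugby/metal, house 2 = Norwegian/tennis/funk, house 3 = Japanese/volleyball/jazz, house 4 = Brazilian/cricket/rock.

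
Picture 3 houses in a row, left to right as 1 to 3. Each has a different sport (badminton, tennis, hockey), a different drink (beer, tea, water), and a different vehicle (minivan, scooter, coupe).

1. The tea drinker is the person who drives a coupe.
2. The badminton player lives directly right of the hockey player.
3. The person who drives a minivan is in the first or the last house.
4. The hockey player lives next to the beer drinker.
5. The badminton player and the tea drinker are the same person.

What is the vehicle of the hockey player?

The badminton player is narrowed to house 2 or 3; consider each.
Placing it in house 2 leads to a contradiction, so it's in house 3.
The hockey player is in house 2 (clue 2).
From clue 5, the tea drinker must be in house 3.
So house 1 gets tennis for sport.
That leaves water as the drink for house 2.
The person who drives a coupe is in house 3 (clue 1).
The only drink still possible for house 1 is beer.
House 2 vehicle: only scooter fits.
So house 1 gets minivan for vehicle.
So: house 1 = tennis/beer/minivan, house 2 = hockey/water/scooter, house 3 = badminton/tea/coupe.

scooter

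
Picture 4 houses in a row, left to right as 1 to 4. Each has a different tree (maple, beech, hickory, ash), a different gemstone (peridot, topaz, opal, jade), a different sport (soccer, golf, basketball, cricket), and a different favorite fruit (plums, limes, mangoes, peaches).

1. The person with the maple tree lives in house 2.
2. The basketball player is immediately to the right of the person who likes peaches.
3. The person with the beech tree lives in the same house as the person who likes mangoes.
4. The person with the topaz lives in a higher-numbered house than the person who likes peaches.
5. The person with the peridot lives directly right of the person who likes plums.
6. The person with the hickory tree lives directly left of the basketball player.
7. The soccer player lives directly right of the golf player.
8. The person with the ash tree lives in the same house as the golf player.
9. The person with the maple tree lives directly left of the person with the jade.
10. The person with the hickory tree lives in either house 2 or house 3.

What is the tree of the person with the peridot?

Clue 1: the person with the maple tree is in house 2.
The person with the jade is in house 3 (clue 9).
That leaves ash as the tree for house 1.
House 3's tree must be hickory (nothing else left).
House 4's tree must be beech (nothing else left).
The only gemstone still possible for house 1 is opal.
From clue 3, the person who likes mangoes must be in house 4.
By clue 6, the basketball player is in house 4.
By clue 8, the golf player is in house 1.
By clue 2, the person who likes peaches is in house 3.
Clue 4: the person with the topaz is in house 4.
By clue 7, the soccer player is in house 2.
That leaves peridot as the gemstone for house 2.
House 3's sport must be cricket (nothing else left).
That leaves limes as the favorite fruit for house 2.
So house 1 gets plums for favorite fruit.
So: house 1 = ash/opal/golf/plums, house 2 = maple/peridot/soccer/limes, house 3 = hickory/jade/cricket/peaches, house 4 = beech/topaz/basketball/mangoes.

maple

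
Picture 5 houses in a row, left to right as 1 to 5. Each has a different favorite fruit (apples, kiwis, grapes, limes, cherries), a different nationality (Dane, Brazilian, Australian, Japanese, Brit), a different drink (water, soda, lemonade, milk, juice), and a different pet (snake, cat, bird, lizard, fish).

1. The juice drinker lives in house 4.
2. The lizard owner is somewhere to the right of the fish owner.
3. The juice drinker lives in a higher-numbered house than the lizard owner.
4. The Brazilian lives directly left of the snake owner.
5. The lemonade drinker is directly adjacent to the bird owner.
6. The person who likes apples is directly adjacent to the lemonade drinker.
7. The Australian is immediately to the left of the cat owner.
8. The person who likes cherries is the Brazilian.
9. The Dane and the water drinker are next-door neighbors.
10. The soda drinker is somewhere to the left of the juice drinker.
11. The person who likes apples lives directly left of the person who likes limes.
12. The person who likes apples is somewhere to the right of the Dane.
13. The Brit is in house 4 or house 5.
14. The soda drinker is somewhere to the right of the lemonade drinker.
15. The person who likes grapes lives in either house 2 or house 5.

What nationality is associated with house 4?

From clue 1, the juice drinker must be in house 4.
The only drink still possible for house 5 is milk.
The person who likes apples is narrowed to house 2 or 3; consider each.
Placing it in house 3 leads to a contradiction, so it's in house 2.
From clue 6, the lemonade drinker must be in house 1.
From clue 11, the person who likes limes must be in house 3.
From clue 12, the Dane must be in house 1.
So house 5 gets grapes for favorite fruit.
By clue 5, the bird owner is in house 2.
Clue 8 places the person who likes cherries in house 4.
The Brazilian is in house 4 (clue 8).
From clue 9, the water drinker must be in house 2.
House 1's favorite fruit must be kiwis (nothing else left).
House 5's nationality must be Brit (nothing else left).
House 3 drink: only soda fits.
So house 1 gets fish for pet.
That leaves lizard as the pet for house 3.
Clue 4 places the snake owner in house 5.
Clue 7: the Australian is in house 3.
Clue 7 places the cat owner in house 4.
That leaves Japanese as the nationality for house 2.
So: house 1 = kiwis/Dane/lemonade/fish, house 2 = apples/Japanese/water/bird, house 3 = limes/Australian/soda/lizard, house 4 = cherries/Brazilian/juice/cat, house 5 = grapes/Brit/milk/snake.

Brazilian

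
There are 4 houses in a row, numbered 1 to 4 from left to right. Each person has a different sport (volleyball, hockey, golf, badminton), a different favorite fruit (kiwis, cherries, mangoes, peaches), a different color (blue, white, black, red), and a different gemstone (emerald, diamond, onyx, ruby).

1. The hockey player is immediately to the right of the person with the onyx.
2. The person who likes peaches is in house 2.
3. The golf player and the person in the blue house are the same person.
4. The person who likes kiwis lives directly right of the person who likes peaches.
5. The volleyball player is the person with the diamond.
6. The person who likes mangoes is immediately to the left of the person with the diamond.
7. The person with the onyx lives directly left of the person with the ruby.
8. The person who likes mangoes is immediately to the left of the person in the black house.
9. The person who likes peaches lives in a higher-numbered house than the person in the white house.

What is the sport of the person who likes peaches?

The person who likes peaches is in house 2 (clue 2).
Clue 4 places the person who likes kiwis in house 3.
Clue 9: the person in the white house is in house 1.
That leaves cherries as the favorite fruit for house 4.
By clue 6, the person with the diamond is in house 2.
The person in the black house is in house 2 (clue 8).
That leaves badminton as the sport for house 1.
House 1's favorite fruit must be mangoes (nothing else left).
From clue 5, the volleyball player must be in house 2.
Clue 7 places the person with the onyx in house 3.
Clue 7: the person with the ruby is in house 4.
That leaves golf as the sport for house 3.
That leaves hockey as the sport for house 4.
The only gemstone still possible for house 1 is emerald.
Clue 3: the person in the blue house is in house 3.
That leaves red as the color for house 4.
So: house 1 = badminton/mangoes/white/emerald, house 2 = volleyball/peaches/black/diamond, house 3 = golf/kiwis/blue/onyx, house 4 = hockey/cherries/red/ruby.

volleyball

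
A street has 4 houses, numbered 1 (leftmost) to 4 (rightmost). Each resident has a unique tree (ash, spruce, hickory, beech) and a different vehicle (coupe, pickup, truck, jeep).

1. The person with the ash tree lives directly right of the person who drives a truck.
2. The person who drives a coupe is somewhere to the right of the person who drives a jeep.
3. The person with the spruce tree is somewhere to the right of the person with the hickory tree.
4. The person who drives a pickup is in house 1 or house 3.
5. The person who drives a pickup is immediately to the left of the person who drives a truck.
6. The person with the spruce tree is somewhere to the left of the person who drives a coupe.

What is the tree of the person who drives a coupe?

From clue 5, the person who drives a pickup must be in house 1.
By clue 5, the person who drives a truck is in house 2.
That leaves jeep as the vehicle for house 3.
So house 4 gets coupe for vehicle.
The person with the ash tree is in house 3 (clue 1).
So house 1 gets hickory for tree.
That leaves spruce as the tree for house 2.
That leaves beech as the tree for house 4.
So: house 1 = hickory/pickup, house 2 = spruce/truck, house 3 = ash/jeep, house 4 = beech/coupe.

beech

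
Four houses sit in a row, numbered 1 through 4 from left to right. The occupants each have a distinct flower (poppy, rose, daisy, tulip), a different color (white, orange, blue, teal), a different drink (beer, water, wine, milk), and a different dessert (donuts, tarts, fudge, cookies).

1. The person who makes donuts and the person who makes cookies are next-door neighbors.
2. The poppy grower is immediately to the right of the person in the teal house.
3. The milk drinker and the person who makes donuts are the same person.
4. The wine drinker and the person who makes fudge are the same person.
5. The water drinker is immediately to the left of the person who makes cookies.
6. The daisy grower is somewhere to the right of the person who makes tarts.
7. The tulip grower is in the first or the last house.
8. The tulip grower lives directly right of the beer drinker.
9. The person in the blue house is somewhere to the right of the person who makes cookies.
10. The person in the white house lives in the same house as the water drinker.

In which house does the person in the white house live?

Clue 8 places the tulip grower in house 4.
The beer drinker is in house 3 (clue 8).
House 1's flower must be rose (nothing else left).
The only dessert still possible for house 3 is cookies.
The water drinker is in house 2 (clue 5).
Clue 9 places the person in the blue house in house 4.
Clue 10: the person in the white house is in house 2.
House 1's color must be teal (nothing else left).
House 3's color must be orange (nothing else left).
That leaves wine as the drink for house 1.
So house 4 gets milk for drink.
Clue 2 places the poppy grower in house 2.
Clue 3 places the person who makes donuts in house 4.
Clue 4 places the person who makes fudge in house 1.
The only flower still possible for house 3 is daisy.
The only dessert still possible for house 2 is tarts.
So: house 1 = rose/teal/wine/fudge, house 2 = poppy/white/water/tarts, house 3 = daisy/orange/beer/cookies, house 4 = tulip/blue/milk/donuts.

2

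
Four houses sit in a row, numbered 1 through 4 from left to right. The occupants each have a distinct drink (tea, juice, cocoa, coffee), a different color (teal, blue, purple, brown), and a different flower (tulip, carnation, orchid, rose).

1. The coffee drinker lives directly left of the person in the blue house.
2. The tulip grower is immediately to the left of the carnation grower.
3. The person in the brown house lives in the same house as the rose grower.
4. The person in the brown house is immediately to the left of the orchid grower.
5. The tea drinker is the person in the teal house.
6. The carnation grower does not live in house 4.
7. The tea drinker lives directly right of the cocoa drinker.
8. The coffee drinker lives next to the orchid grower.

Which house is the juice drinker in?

House 4 flower: only orchid fits.
The person in the brown house is in house 3 (clue 4).
Clue 8: the coffee drinker is in house 3.
That leaves purple as the color for house 1.
The person in the blue house is in house 4 (clue 1).
The rose grower is in house 3 (clue 3).
From clue 7, the tea drinker must be in house 2.
Clue 7 places the cocoa drinker in house 1.
The only drink still possible for house 4 is juice.
The only color still possible for house 2 is teal.
That leaves tulip as the flower for house 1.
House 2 flower: only carnation fits.
So: house 1 = cocoa/purple/tulip, house 2 = tea/teal/carnation, house 3 = coffee/brown/rose, house 4 = juice/blue/orchid.

4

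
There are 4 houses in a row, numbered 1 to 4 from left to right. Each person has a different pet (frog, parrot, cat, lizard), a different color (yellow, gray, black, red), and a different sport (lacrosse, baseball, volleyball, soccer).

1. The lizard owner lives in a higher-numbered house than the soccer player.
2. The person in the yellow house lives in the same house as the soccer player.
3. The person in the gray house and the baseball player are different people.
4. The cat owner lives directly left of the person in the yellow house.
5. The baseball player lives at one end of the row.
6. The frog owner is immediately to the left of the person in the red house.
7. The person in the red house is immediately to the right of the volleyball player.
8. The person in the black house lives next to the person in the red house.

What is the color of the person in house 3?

black

The cat owner is narrowed to house 1 or 2; consider each.
Placing it in house 2 leads to a contradiction, so it's in house 1.
From clue 4, the person in the yellow house must be in house 2.
The soccer player is in house 2 (clue 2).
The only color still possible for house 1 is gray.
By clue 3, the baseball player is in house 4.
Clue 7 places the person in the red house in house 4.
Clue 8: the person in the black house is in house 3.
So house 1 gets lacrosse for sport.
So house 3 gets volleyball for sport.
From clue 6, the frog owner must be in house 3.
So house 2 gets parrot for pet.
The only pet still possible for house 4 is lizard.
So: house 1 = cat/gray/lacrosse, house 2 = parrot/yellow/soccer, house 3 = frog/black/volleyball, house 4 = lizard/red/baseball.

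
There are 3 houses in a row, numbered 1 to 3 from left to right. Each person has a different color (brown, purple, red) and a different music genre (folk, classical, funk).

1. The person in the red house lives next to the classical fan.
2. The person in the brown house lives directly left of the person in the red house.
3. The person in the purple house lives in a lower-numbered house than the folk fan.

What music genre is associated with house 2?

The only color still possible for house 3 is red.
By clue 1, the classical fan is in house 2.
The person in the brown house is in house 2 (clue 2).
The only color still possible for house 1 is purple.
So house 1 gets funk for music genre.
House 3 music genre: only folk fits.
So: house 1 = purple/funk, house 2 = brown/classical, house 3 = red/folk.

classical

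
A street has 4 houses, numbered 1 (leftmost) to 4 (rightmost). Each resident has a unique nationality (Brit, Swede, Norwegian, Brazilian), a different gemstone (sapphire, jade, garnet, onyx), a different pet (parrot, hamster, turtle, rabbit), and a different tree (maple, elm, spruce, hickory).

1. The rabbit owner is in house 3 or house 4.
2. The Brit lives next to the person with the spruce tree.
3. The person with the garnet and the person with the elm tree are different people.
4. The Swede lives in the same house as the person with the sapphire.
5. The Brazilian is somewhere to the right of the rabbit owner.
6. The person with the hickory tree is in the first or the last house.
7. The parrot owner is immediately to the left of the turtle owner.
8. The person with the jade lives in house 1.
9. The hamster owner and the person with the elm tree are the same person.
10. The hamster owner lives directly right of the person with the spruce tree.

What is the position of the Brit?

2

The Brazilian is in house 4 (clue 5).
From clue 5, the rabbit owner must be in house 3.
By clue 8, the person with the jade is in house 1.
That leaves parrot as the pet for house 1.
From clue 7, the turtle owner must be in house 2.
House 4's pet must be hamster (nothing else left).
The Brit is in house 2 (clue 2).
The person with the elm tree is in house 4 (clue 9).
Clue 10 places the person with the spruce tree in house 3.
House 1's nationality must be Norwegian (nothing else left).
House 3 nationality: only Swede fits.
House 1 tree: only hickory fits.
So house 2 gets maple for tree.
The person with the sapphire is in house 3 (clue 4).
The only gemstone still possible for house 2 is garnet.
House 4 gemstone: only onyx fits.
So: house 1 = Norwegian/jade/parrot/hickory, house 2 = Brit/garnet/turtle/maple, house 3 = Swede/sapphire/rabbit/spruce, house 4 = Brazilian/onyx/hamster/elm.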